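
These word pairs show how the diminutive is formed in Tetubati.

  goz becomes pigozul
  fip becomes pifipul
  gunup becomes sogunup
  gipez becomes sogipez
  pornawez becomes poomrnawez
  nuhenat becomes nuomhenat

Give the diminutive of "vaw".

pivawul

fip and gunup both end in -p yet inflect differently (pifipul, sogunup), so the final letter is not what conditions the rule; the number of vowels is.
"vaw" has 1 vowel. The stems with 1 vowel (goz → pigozul, fip → pifipul) add pi- … -ul around the stem.
The other patterns: stems with 2 vowels add the prefix so-; stems with 3 vowels insert -om- after the first vowel.
So vaw → pivawul.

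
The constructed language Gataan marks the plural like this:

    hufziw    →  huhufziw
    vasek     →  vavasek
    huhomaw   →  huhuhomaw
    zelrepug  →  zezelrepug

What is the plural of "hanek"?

hahanek

Every pair shown (hufziw → huhufziw, vasek → vavasek, huhomaw → huhuhomaw, …) follows the same rule: repeat the first consonant+vowel as a prefix.
So hanek → hahanek.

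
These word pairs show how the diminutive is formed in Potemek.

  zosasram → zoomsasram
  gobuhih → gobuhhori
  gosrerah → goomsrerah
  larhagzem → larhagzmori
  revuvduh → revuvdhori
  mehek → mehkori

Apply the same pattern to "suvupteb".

gosrerah and revuvduh both end in -h yet inflect differently (goomsrerah, revuvdhori), so the final letter is not what conditions the rule; the last vowel is.
"suvupteb" has last vowel 'e'. The stems whose last vowel is 'e' (mehek → mehkori, larhagzem → larhagzmori) delete the last vowel and add -ori.
The other pattern: stems whose last vowel is 'a' insert -om- after the first vowel.
So suvupteb → suvuptbori.

suvuptbori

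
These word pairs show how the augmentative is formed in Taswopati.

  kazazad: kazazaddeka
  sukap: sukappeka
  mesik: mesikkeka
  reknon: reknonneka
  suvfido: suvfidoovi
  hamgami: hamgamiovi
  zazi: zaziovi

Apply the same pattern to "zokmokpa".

reknon and suvfido both have last vowel 'o' yet inflect differently (reknonneka, suvfidoovi), so the last vowel is not what conditions the rule; whether the stem ends in a vowel or a consonant is.
"zokmokpa" ends in a vowel. The stems ending in a vowel (suvfido → suvfidoovi, hamgami → hamgamiovi, zazi → zaziovi) add -ovi.
The other pattern: stems ending in a consonant double the final consonant and add -eka.
So zokmokpa → zokmokpaovi.

zokmokpaovi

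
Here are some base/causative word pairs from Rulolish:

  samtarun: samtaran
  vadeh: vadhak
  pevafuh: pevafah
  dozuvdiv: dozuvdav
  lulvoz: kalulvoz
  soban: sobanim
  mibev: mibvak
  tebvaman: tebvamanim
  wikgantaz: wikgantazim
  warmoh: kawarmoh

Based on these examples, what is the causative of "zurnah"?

"zurnah" has last vowel 'a'. The stems whose last vowel is 'a' (wikgantaz → wikgantazim, soban → sobanim, tebvaman → tebvamanim) add -im.
So zurnah → zurnahim.

zurnahim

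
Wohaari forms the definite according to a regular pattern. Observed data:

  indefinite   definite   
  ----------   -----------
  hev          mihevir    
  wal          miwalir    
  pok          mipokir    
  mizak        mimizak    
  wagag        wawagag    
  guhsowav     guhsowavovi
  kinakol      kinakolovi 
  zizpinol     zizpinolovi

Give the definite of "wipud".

pok and mizak both end in -k yet inflect differently (mipokir, mimizak), so the final letter is not what conditions the rule; the number of vowels is.
"wipud" has 2 vowels. The stems with 2 vowels (mizak → mimizak, wagag → wawagag) repeat the first consonant+vowel as a prefix.
The other patterns: stems with 1 vowel add mi- … -ir around the stem; stems with 3 vowels add -ovi.
So wipud → wiwipud.

wiwipud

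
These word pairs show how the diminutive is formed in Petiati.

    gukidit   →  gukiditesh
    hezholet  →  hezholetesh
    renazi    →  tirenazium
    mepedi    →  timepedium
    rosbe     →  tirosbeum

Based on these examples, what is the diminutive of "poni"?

tiponium

gukidit and renazi both have last vowel 'i' yet inflect differently (gukiditesh, tirenazium), so the last vowel is not what conditions the rule; whether the stem ends in a vowel or a consonant is.
"poni" ends in a vowel. The stems ending in a vowel (renazi → tirenazium, mepedi → timepedium, rosbe → tirosbeum) add ti- … -um around the stem.
So poni → tiponium.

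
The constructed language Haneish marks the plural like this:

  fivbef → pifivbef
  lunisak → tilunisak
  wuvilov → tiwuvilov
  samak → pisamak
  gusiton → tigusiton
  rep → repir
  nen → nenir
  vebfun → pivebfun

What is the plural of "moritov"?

"moritov" has 3 vowels. The stems with 3 vowels (gusiton → tigusiton, wuvilov → tiwuvilov, lunisak → tilunisak) add the prefix ti-.
The other patterns: stems with 1 vowel add -ir; stems with 2 vowels add the prefix pi-.
So moritov → timoritov.

timoritov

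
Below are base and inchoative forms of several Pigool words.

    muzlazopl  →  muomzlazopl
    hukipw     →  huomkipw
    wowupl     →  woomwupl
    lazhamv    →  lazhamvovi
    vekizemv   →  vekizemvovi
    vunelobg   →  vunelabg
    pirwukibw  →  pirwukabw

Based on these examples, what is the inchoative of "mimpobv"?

mimpabv

hukipw and pirwukibw both end in -w yet inflect differently (huomkipw, pirwukabw), so the final letter is not what conditions the rule; the second-to-last letter is.
"mimpobv" has second-to-last letter 'b'. The stems whose second-to-last letter is 'b' (vunelobg → vunelabg, pirwukibw → pirwukabw) change the last vowel to 'a'.
The other patterns: stems whose second-to-last letter is 'p' insert -om- after the first vowel; stems whose second-to-last letter is 'm' add -ovi.
So mimpobv → mimpabv.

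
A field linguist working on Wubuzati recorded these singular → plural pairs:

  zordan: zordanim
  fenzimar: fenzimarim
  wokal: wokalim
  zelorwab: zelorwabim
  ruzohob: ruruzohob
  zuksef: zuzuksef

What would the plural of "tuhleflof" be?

tutuhleflof

zelorwab and ruzohob both end in -b yet inflect differently (zelorwabim, ruruzohob), so the final letter is not what conditions the rule; the last vowel is.
"tuhleflof" has last vowel 'o'. The one such stem in the data (ruzohob → ruruzohob) repeats the first consonant+vowel as a prefix (as does zuksef), so the same rule applies.
So tuhleflof → tutuhleflof.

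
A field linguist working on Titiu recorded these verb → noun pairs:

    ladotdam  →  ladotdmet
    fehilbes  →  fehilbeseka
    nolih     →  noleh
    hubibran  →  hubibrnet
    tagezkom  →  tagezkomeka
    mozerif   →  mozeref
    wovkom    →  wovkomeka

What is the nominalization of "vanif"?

"vanif" has last vowel 'i'. The stems whose last vowel is 'i' (nolih → noleh, mozerif → mozeref) change the last vowel to 'e'.
The other patterns: stems whose last vowel is 'a' delete the last vowel and add -et; stems whose last vowel is 'e' or 'o' add -eka.
So vanif → vanef.

vanef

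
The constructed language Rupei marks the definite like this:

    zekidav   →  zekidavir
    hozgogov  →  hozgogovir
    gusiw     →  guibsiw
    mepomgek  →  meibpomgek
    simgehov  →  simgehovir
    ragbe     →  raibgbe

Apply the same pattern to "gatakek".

simgehov and mepomgek both have 3 vowels yet inflect differently (simgehovir, meibpomgek), so the number of vowels is not what conditions the rule; the final letter is.
"gatakek" ends in -k. The one such stem in the data (mepomgek → meibpomgek) inserts -ib- after the first vowel (as do gusiw, ragbe), so the same rule applies.
The other pattern: stems ending in -v add -ir.
So gatakek → gaibtakek.

gaibtakek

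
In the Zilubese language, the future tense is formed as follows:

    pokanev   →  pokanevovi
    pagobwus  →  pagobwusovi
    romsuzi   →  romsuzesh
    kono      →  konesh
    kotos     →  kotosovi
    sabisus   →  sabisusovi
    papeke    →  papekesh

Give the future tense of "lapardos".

lapardosovi

"lapardos" ends in a consonant. The stems ending in a consonant (kotos → kotosovi, pagobwus → pagobwusovi, pokanev → pokanevovi) add -ovi.
The other pattern: stems ending in a vowel drop the final letter and add -esh.
So lapardos → lapardosovi.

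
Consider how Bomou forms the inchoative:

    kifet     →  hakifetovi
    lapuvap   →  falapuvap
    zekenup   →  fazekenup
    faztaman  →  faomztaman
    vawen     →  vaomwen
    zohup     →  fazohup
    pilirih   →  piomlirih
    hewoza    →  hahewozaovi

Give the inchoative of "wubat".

faztaman and lapuvap both have last vowel 'a' yet inflect differently (faomztaman, falapuvap), so the last vowel is not what conditions the rule; the final letter is.
"wubat" ends in -t. The one such stem in the data (kifet → hakifetovi) adds ha- … -ovi around the stem, so the same rule applies.
The other patterns: stems ending in -h or -n insert -om- after the first vowel; stems ending in -p add the prefix fa-.
So wubat → hawubatovi.

hawubatovi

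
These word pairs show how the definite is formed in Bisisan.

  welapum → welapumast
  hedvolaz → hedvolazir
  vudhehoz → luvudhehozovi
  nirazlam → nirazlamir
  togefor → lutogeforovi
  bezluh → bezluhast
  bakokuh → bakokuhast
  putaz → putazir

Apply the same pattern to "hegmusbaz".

hegmusbazir

vudhehoz and hedvolaz both end in -z yet inflect differently (luvudhehozovi, hedvolazir), so the final letter is not what conditions the rule; the last vowel is.
"hegmusbaz" has last vowel 'a'. The stems whose last vowel is 'a' (hedvolaz → hedvolazir, nirazlam → nirazlamir, putaz → putazir) add -ir.
The other patterns: stems whose last vowel is 'u' add -ast; stems whose last vowel is 'o' add lu- … -ovi around the stem.
So hegmusbaz → hegmusbazir.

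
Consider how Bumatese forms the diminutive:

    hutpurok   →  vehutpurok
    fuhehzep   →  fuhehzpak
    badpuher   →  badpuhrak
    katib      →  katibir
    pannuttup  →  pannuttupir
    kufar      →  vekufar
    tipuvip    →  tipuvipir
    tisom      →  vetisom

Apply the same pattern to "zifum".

zifumir

kufar and badpuher both end in -r yet inflect differently (vekufar, badpuhrak), so the final letter is not what conditions the rule; the last vowel is.
"zifum" has last vowel 'u'. The one such stem in the data (pannuttup → pannuttupir) adds -ir, so the same rule applies.
The other patterns: stems whose last vowel is 'a' or 'o' add the prefix ve-; stems whose last vowel is 'e' delete the last vowel and add -ak.
So zifum → zifumir.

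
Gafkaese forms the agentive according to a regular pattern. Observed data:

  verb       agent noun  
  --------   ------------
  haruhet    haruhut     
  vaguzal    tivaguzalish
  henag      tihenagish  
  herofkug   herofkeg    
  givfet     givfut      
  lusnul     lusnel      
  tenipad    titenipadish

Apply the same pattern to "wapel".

lusnul and vaguzal both end in -l yet inflect differently (lusnel, tivaguzalish), so the final letter is not what conditions the rule; the last vowel is.
"wapel" has last vowel 'e'. The stems whose last vowel is 'e' (haruhet → haruhut, givfet → givfut) change the last vowel to 'u'.
The other patterns: stems whose last vowel is 'u' change the last vowel to 'e'; stems whose last vowel is 'a' add ti- … -ish around the stem.
So wapel → wapul.

wapul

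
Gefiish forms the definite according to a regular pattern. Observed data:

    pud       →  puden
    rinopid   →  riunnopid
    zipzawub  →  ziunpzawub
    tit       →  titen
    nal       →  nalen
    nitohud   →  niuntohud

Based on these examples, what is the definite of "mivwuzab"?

miunvwuzab

"mivwuzab" has 3 vowels. The stems with 3 vowels (zipzawub → ziunpzawub, rinopid → riunnopid, nitohud → niuntohud) insert -un- after the first vowel.
The other pattern: stems with 1 vowel add -en.
So mivwuzab → miunvwuzab.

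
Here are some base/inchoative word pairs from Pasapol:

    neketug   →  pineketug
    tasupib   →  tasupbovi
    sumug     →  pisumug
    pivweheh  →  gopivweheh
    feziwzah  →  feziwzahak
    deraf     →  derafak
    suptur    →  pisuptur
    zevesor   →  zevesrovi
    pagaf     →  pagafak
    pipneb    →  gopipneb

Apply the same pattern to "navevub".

pinavevub

tasupib and pipneb both end in -b yet inflect differently (tasupbovi, gopipneb), so the final letter is not what conditions the rule; the last vowel is.
"navevub" has last vowel 'u'. The stems whose last vowel is 'u' (neketug → pineketug, suptur → pisuptur, sumug → pisumug) add the prefix pi-.
The other patterns: stems whose last vowel is 'i' or 'o' delete the last vowel and add -ovi; stems whose last vowel is 'e' add the prefix go-; stems whose last vowel is 'a' add -ak.
So navevub → pinavevub.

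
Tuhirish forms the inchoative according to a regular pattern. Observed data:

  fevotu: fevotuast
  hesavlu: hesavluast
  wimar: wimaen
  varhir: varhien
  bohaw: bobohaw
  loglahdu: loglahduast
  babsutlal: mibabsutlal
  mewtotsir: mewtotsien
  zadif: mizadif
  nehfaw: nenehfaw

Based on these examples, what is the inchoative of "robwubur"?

nehfaw and wimar both have last vowel 'a' yet inflect differently (nenehfaw, wimaen), so the last vowel is not what conditions the rule; the final letter is.
"robwubur" ends in -r. The stems ending in -r (mewtotsir → mewtotsien, wimar → wimaen, varhir → varhien) drop the final letter and add -en.
The other patterns: stems ending in -w repeat the first consonant+vowel as a prefix; stems ending in -u add -ast; stems ending in -f or -l add the prefix mi-.
So robwubur → robwubuen.

robwubuen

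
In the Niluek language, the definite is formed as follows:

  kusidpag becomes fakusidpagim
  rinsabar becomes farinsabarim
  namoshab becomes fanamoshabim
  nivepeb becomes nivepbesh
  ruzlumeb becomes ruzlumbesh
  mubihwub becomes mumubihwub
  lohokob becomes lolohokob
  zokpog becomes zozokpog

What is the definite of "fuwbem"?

namoshab and nivepeb both end in -b yet inflect differently (fanamoshabim, nivepbesh), so the final letter is not what conditions the rule; the last vowel is.
"fuwbem" has last vowel 'e'. The stems whose last vowel is 'e' (nivepeb → nivepbesh, ruzlumeb → ruzlumbesh) delete the last vowel and add -esh.
So fuwbem → fuwbmesh.

fuwbmesh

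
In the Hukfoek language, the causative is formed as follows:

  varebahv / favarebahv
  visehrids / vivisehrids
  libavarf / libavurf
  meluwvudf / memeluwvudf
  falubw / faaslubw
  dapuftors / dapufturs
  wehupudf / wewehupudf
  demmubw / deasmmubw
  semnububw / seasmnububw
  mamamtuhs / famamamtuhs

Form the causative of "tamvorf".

visehrids and mamamtuhs both end in -s yet inflect differently (vivisehrids, famamamtuhs), so the final letter is not what conditions the rule; the second-to-last letter is.
"tamvorf" has second-to-last letter 'r'. The stems whose second-to-last letter is 'r' (libavarf → libavurf, dapuftors → dapufturs) change the last vowel to 'u'.
So tamvorf → tamvurf.

tamvurf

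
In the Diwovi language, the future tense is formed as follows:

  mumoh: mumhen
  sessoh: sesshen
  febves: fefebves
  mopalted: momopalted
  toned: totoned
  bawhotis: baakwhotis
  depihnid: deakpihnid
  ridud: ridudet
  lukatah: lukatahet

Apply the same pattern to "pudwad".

pudwadet

febves and bawhotis both end in -s yet inflect differently (fefebves, baakwhotis), so the final letter is not what conditions the rule; the last vowel is.
"pudwad" has last vowel 'a'. The one such stem in the data (lukatah → lukatahet) adds -et, so the same rule applies.
So pudwad → pudwadet.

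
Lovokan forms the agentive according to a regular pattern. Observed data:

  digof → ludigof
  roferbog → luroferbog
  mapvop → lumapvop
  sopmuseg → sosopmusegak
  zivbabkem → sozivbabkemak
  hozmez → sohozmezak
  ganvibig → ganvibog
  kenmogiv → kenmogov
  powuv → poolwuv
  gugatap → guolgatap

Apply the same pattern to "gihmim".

gihmom

roferbog and sopmuseg both end in -g yet inflect differently (luroferbog, sosopmusegak), so the final letter is not what conditions the rule; the last vowel is.
"gihmim" has last vowel 'i'. The stems whose last vowel is 'i' (ganvibig → ganvibog, kenmogiv → kenmogov) change the last vowel to 'o'.
The other patterns: stems whose last vowel is 'o' add the prefix lu-; stems whose last vowel is 'e' add so- … -ak around the stem; stems whose last vowel is 'a' or 'u' insert -ol- after the first vowel.
So gihmim → gihmom.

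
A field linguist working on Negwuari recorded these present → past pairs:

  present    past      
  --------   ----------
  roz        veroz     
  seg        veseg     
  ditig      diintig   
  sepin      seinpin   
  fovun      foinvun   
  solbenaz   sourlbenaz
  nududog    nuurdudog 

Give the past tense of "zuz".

"zuz" has 1 vowel. The stems with 1 vowel (roz → veroz, seg → veseg) add the prefix ve-.
The other patterns: stems with 2 vowels insert -in- after the first vowel; stems with 3 vowels insert -ur- after the first vowel.
So zuz → vezuz.

vezuz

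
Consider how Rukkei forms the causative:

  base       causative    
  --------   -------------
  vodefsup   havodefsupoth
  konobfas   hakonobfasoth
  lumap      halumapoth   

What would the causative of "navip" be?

Every pair shown (vodefsup → havodefsupoth, konobfas → hakonobfasoth, lumap → halumapoth) follows the same rule: add ha- … -oth around the stem.
So navip → hanavipoth.

hanavipoth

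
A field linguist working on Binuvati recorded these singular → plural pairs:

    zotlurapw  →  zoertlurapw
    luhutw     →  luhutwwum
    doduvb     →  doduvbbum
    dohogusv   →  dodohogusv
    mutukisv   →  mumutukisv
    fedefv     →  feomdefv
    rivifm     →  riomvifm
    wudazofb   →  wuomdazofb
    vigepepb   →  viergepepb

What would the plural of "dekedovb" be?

fedefv and mutukisv both end in -v yet inflect differently (feomdefv, mumutukisv), so the final letter is not what conditions the rule; the second-to-last letter is.
"dekedovb" has second-to-last letter 'v'. The one such stem in the data (doduvb → doduvbbum) doubles the final consonant and adds -um (as does luhutw), so the same rule applies.
So dekedovb → dekedovbbum.

dekedovbbum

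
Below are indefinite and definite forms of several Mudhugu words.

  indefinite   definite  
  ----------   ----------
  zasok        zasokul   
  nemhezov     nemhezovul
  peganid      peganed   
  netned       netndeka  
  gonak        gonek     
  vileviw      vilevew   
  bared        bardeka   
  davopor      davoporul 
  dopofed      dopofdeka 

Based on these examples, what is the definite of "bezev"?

zasok and gonak both end in -k yet inflect differently (zasokul, gonek), so the final letter is not what conditions the rule; the last vowel is.
"bezev" has last vowel 'e'. The stems whose last vowel is 'e' (bared → bardeka, dopofed → dopofdeka, netned → netndeka) delete the last vowel and add -eka.
The other patterns: stems whose last vowel is 'o' add -ul; stems whose last vowel is 'a' or 'i' change the last vowel to 'e'.
So bezev → bezveka.

bezveka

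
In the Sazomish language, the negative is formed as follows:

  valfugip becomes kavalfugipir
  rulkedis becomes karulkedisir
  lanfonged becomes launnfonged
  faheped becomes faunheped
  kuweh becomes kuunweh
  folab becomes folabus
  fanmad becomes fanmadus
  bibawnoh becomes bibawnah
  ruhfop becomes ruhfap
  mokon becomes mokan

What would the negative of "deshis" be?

kadeshisir

"deshis" has last vowel 'i'. The stems whose last vowel is 'i' (valfugip → kavalfugipir, rulkedis → karulkedisir) add ka- … -ir around the stem.
The other patterns: stems whose last vowel is 'e' insert -un- after the first vowel; stems whose last vowel is 'a' add -us; stems whose last vowel is 'o' change the last vowel to 'a'.
So deshis → kadeshisir.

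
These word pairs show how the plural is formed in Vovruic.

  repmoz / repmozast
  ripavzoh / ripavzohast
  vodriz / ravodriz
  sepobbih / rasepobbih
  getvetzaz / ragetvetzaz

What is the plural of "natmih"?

repmoz and vodriz both end in -z yet inflect differently (repmozast, ravodriz), so the final letter is not what conditions the rule; the last vowel is.
"natmih" has last vowel 'i'. The stems whose last vowel is 'i' (vodriz → ravodriz, sepobbih → rasepobbih) add the prefix ra-.
So natmih → ranatmih.

ranatmih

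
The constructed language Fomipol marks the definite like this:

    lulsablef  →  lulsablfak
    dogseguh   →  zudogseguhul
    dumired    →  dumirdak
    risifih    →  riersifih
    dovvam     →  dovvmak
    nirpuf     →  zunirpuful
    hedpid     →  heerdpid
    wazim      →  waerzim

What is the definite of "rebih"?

reerbih

"rebih" has last vowel 'i'. The stems whose last vowel is 'i' (hedpid → heerdpid, wazim → waerzim, risifih → riersifih) insert -er- after the first vowel.
The other patterns: stems whose last vowel is 'u' add zu- … -ul around the stem; stems whose last vowel is 'a' or 'e' delete the last vowel and add -ak.
So rebih → reerbih.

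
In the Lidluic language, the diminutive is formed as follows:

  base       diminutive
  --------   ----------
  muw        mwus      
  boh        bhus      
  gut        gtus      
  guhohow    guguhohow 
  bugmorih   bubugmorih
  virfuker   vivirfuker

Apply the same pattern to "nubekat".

muw and guhohow both end in -w yet inflect differently (mwus, guguhohow), so the final letter is not what conditions the rule; the number of vowels is.
"nubekat" has 3 vowels. The stems with 3 vowels (guhohow → guguhohow, bugmorih → bubugmorih, virfuker → vivirfuker) repeat the first consonant+vowel as a prefix.
The other pattern: stems with 1 vowel delete the last vowel and add -us.
So nubekat → nunubekat.

nunubekat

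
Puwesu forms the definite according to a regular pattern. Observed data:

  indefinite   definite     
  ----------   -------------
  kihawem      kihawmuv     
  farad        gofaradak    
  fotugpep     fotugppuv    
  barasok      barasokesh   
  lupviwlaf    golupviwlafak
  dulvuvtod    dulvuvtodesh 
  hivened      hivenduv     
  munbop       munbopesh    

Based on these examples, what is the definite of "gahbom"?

"gahbom" has last vowel 'o'. The stems whose last vowel is 'o' (barasok → barasokesh, dulvuvtod → dulvuvtodesh, munbop → munbopesh) add -esh.
The other patterns: stems whose last vowel is 'e' delete the last vowel and add -uv; stems whose last vowel is 'a' add go- … -ak around the stem.
So gahbom → gahbomesh.

gahbomesh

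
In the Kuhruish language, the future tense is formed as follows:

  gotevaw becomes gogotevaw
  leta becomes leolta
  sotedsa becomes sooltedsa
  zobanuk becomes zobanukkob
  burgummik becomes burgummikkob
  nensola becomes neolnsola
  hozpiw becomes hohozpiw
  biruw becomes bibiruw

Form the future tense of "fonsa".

foolnsa

gotevaw and leta both have last vowel 'a' yet inflect differently (gogotevaw, leolta), so the last vowel is not what conditions the rule; the final letter is.
"fonsa" ends in -a. The stems ending in -a (leta → leolta, sotedsa → sooltedsa, nensola → neolnsola) insert -ol- after the first vowel.
The other patterns: stems ending in -w repeat the first consonant+vowel as a prefix; stems ending in -k double the final consonant and add -ob.
So fonsa → foolnsa.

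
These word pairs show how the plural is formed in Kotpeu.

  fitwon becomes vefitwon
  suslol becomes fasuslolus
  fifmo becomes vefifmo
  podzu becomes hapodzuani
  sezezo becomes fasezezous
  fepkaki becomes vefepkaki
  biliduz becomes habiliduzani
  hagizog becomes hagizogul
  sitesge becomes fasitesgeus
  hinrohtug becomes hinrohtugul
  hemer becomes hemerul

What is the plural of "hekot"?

hekotul

"hekot" begins with h-. The stems beginning with h- (hagizog → hagizogul, hemer → hemerul, hinrohtug → hinrohtugul) add -ul.
So hekot → hekotul.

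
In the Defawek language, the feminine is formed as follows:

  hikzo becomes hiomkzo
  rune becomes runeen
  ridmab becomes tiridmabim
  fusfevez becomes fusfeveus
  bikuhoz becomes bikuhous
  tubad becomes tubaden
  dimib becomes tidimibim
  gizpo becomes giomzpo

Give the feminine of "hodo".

hoomdo

bikuhoz and gizpo both have last vowel 'o' yet inflect differently (bikuhous, giomzpo), so the last vowel is not what conditions the rule; the final letter is.
"hodo" ends in -o. The stems ending in -o (gizpo → giomzpo, hikzo → hiomkzo) insert -om- after the first vowel.
So hodo → hoomdo.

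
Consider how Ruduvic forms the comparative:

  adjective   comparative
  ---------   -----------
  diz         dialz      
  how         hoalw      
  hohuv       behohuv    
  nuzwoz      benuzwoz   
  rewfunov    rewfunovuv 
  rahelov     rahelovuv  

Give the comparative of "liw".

lialw

"liw" has 1 vowel. The stems with 1 vowel (diz → dialz, how → hoalw) insert -al- after the first vowel.
The other patterns: stems with 2 vowels add the prefix be-; stems with 3 vowels add -uv.
So liw → lialw.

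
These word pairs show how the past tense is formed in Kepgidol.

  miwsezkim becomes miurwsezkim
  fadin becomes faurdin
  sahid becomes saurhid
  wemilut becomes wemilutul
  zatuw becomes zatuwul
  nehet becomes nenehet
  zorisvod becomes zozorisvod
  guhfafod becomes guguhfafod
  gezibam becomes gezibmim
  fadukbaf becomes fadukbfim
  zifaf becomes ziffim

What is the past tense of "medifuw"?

medifuwul

wemilut and nehet both end in -t yet inflect differently (wemilutul, nenehet), so the final letter is not what conditions the rule; the last vowel is.
"medifuw" has last vowel 'u'. The stems whose last vowel is 'u' (wemilut → wemilutul, zatuw → zatuwul) add -ul.
The other patterns: stems whose last vowel is 'i' insert -ur- after the first vowel; stems whose last vowel is 'e' or 'o' repeat the first consonant+vowel as a prefix; stems whose last vowel is 'a' delete the last vowel and add -im.
So medifuw → medifuwul.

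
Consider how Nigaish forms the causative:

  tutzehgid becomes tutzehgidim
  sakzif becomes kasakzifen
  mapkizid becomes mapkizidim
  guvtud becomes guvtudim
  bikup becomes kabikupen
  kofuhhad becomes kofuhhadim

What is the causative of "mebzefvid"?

mebzefvidim

guvtud and bikup both have last vowel 'u' yet inflect differently (guvtudim, kabikupen), so the last vowel is not what conditions the rule; the final letter is.
"mebzefvid" ends in -d. The stems ending in -d (guvtud → guvtudim, tutzehgid → tutzehgidim, kofuhhad → kofuhhadim) add -im.
The other pattern: stems ending in -f or -p add ka- … -en around the stem.
So mebzefvid → mebzefvidim.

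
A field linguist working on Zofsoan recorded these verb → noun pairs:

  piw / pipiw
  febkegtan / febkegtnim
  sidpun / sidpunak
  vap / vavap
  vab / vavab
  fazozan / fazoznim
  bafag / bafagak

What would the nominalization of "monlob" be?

monlobak

sidpun and febkegtan both end in -n yet inflect differently (sidpunak, febkegtnim), so the final letter is not what conditions the rule; the number of vowels is.
"monlob" has 2 vowels. The stems with 2 vowels (sidpun → sidpunak, bafag → bafagak) add -ak.
So monlob → monlobak.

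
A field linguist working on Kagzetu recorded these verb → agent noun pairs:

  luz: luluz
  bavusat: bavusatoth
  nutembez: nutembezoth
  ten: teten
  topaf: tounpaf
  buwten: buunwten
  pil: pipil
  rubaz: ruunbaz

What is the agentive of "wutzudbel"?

wutzudbeloth

luz and rubaz both end in -z yet inflect differently (luluz, ruunbaz), so the final letter is not what conditions the rule; the number of vowels is.
"wutzudbel" has 3 vowels. The stems with 3 vowels (nutembez → nutembezoth, bavusat → bavusatoth) add -oth.
So wutzudbel → wutzudbeloth.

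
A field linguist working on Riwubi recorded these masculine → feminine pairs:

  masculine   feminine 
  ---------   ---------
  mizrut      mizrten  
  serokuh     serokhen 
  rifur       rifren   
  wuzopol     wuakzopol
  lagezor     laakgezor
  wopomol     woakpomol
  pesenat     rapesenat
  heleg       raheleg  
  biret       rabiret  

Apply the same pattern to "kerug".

rifur and lagezor both end in -r yet inflect differently (rifren, laakgezor), so the final letter is not what conditions the rule; the last vowel is.
"kerug" has last vowel 'u'. The stems whose last vowel is 'u' (mizrut → mizrten, serokuh → serokhen, rifur → rifren) delete the last vowel and add -en.
The other patterns: stems whose last vowel is 'o' insert -ak- after the first vowel; stems whose last vowel is 'a' or 'e' add the prefix ra-.
So kerug → kergen.

kergen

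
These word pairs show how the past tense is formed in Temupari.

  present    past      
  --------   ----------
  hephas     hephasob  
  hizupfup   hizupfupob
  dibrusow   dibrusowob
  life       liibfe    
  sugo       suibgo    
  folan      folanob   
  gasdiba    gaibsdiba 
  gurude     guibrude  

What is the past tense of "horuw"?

folan and gasdiba both have last vowel 'a' yet inflect differently (folanob, gaibsdiba), so the last vowel is not what conditions the rule; whether the stem ends in a vowel or a consonant is.
"horuw" ends in a consonant. The stems ending in a consonant (folan → folanob, hephas → hephasob, dibrusow → dibrusowob) add -ob.
The other pattern: stems ending in a vowel insert -ib- after the first vowel.
So horuw → horuwob.

horuwob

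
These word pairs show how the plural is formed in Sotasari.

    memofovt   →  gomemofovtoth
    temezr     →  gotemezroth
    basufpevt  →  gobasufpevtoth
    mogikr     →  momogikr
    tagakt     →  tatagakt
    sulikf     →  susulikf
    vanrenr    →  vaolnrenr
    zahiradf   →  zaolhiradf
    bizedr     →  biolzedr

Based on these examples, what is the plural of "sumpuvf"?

temezr and mogikr both end in -r yet inflect differently (gotemezroth, momogikr), so the final letter is not what conditions the rule; the second-to-last letter is.
"sumpuvf" has second-to-last letter 'v'. The stems whose second-to-last letter is 'v' (memofovt → gomemofovtoth, basufpevt → gobasufpevtoth) add go- … -oth around the stem.
So sumpuvf → gosumpuvfoth.

gosumpuvfoth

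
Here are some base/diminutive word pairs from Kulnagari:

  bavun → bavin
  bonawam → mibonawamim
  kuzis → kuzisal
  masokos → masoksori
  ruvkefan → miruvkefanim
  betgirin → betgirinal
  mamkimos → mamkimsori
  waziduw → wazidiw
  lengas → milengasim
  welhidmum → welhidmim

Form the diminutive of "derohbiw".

derohbiwal

"derohbiw" has last vowel 'i'. The stems whose last vowel is 'i' (kuzis → kuzisal, betgirin → betgirinal) add -al.
So derohbiw → derohbiwal.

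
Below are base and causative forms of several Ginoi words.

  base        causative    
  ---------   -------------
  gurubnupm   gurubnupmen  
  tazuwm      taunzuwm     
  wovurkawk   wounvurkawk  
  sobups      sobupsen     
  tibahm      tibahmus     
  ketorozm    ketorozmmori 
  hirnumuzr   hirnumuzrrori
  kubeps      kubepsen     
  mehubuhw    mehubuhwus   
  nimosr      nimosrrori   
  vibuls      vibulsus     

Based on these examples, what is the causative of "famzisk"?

famziskkori

tibahm and tazuwm both end in -m yet inflect differently (tibahmus, taunzuwm), so the final letter is not what conditions the rule; the second-to-last letter is.
"famzisk" has second-to-last letter 's'. The one such stem in the data (nimosr → nimosrrori) doubles the final consonant and adds -ori (as do hirnumuzr, ketorozm), so the same rule applies.
The other patterns: stems whose second-to-last letter is 'h' or 'l' add -us; stems whose second-to-last letter is 'w' insert -un- after the first vowel; stems whose second-to-last letter is 'p' add -en.
So famzisk → famziskkori.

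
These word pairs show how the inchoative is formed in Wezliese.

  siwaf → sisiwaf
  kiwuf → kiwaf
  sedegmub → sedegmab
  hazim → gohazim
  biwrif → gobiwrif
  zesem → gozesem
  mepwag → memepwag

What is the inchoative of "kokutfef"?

kiwuf and siwaf both end in -f yet inflect differently (kiwaf, sisiwaf), so the final letter is not what conditions the rule; the last vowel is.
"kokutfef" has last vowel 'e'. The one such stem in the data (zesem → gozesem) adds the prefix go-, so the same rule applies.
So kokutfef → gokokutfef.

gokokutfef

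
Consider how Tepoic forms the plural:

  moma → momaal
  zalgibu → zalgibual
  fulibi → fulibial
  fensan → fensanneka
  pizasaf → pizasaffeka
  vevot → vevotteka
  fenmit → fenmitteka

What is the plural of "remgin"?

remginneka

moma and fensan both have last vowel 'a' yet inflect differently (momaal, fensanneka), so the last vowel is not what conditions the rule; whether the stem ends in a vowel or a consonant is.
"remgin" ends in a consonant. The stems ending in a consonant (fensan → fensanneka, pizasaf → pizasaffeka, vevot → vevotteka) double the final consonant and add -eka.
So remgin → remginneka.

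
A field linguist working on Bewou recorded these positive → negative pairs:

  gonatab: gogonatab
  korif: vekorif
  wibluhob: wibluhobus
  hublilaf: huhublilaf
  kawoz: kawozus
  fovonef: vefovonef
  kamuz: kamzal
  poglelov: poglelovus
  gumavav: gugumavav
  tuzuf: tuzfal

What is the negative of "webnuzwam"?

"webnuzwam" has last vowel 'a'. The stems whose last vowel is 'a' (gumavav → gugumavav, gonatab → gogonatab, hublilaf → huhublilaf) repeat the first consonant+vowel as a prefix.
The other patterns: stems whose last vowel is 'o' add -us; stems whose last vowel is 'e' or 'i' add the prefix ve-; stems whose last vowel is 'u' delete the last vowel and add -al.
So webnuzwam → wewebnuzwam.

wewebnuzwam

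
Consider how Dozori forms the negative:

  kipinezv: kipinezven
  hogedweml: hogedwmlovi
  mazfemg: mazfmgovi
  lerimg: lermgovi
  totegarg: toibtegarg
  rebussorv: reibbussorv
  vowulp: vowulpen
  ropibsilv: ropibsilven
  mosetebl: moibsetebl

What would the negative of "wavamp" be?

ropibsilv and rebussorv both end in -v yet inflect differently (ropibsilven, reibbussorv), so the final letter is not what conditions the rule; the second-to-last letter is.
"wavamp" has second-to-last letter 'm'. The stems whose second-to-last letter is 'm' (mazfemg → mazfmgovi, lerimg → lermgovi, hogedweml → hogedwmlovi) delete the last vowel and add -ovi.
So wavamp → wavmpovi.

wavmpovi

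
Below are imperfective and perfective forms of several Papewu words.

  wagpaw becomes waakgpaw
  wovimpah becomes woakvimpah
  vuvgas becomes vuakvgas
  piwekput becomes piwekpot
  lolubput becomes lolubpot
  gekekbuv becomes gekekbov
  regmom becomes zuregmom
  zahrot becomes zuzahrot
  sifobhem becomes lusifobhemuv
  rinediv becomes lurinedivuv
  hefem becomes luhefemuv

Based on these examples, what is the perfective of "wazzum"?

wazzom

piwekput and zahrot both end in -t yet inflect differently (piwekpot, zuzahrot), so the final letter is not what conditions the rule; the last vowel is.
"wazzum" has last vowel 'u'. The stems whose last vowel is 'u' (piwekput → piwekpot, lolubput → lolubpot, gekekbuv → gekekbov) change the last vowel to 'o'.
So wazzum → wazzom.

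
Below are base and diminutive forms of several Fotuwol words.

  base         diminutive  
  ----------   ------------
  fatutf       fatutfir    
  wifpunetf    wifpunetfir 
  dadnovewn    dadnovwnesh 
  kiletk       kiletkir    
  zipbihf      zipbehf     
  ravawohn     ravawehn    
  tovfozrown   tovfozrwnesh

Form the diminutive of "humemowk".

humemwkesh

"humemowk" has second-to-last letter 'w'. The stems whose second-to-last letter is 'w' (dadnovewn → dadnovwnesh, tovfozrown → tovfozrwnesh) delete the last vowel and add -esh.
So humemowk → humemwkesh.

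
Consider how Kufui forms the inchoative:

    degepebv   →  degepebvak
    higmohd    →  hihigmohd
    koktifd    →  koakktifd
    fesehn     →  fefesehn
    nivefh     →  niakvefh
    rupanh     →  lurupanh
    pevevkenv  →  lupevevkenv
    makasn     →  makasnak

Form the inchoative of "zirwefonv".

luzirwefonv

koktifd and higmohd both end in -d yet inflect differently (koakktifd, hihigmohd), so the final letter is not what conditions the rule; the second-to-last letter is.
"zirwefonv" has second-to-last letter 'n'. The stems whose second-to-last letter is 'n' (rupanh → lurupanh, pevevkenv → lupevevkenv) add the prefix lu-.
So zirwefonv → luzirwefonv.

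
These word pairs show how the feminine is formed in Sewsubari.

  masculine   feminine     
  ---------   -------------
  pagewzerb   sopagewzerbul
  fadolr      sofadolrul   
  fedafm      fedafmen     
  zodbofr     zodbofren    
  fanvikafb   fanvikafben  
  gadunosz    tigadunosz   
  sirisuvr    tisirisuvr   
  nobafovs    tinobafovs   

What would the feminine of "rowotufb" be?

"rowotufb" has second-to-last letter 'f'. The stems whose second-to-last letter is 'f' (fedafm → fedafmen, zodbofr → zodbofren, fanvikafb → fanvikafben) add -en.
So rowotufb → rowotufben.

rowotufben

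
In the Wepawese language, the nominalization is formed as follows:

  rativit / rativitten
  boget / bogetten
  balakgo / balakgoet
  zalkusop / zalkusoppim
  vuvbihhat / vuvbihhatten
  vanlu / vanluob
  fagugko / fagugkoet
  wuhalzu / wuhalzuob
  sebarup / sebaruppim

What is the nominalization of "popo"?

fagugko and zalkusop both have last vowel 'o' yet inflect differently (fagugkoet, zalkusoppim), so the last vowel is not what conditions the rule; the final letter is.
"popo" ends in -o. The stems ending in -o (fagugko → fagugkoet, balakgo → balakgoet) add -et.
So popo → popoet.

popoet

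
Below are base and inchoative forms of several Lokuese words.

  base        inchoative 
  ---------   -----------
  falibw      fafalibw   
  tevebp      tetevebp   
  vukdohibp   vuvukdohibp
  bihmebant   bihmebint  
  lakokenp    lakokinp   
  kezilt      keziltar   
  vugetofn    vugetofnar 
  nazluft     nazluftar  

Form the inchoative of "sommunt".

sommint

tevebp and lakokenp both end in -p yet inflect differently (tetevebp, lakokinp), so the final letter is not what conditions the rule; the second-to-last letter is.
"sommunt" has second-to-last letter 'n'. The stems whose second-to-last letter is 'n' (bihmebant → bihmebint, lakokenp → lakokinp) change the last vowel to 'i'.
So sommunt → sommint.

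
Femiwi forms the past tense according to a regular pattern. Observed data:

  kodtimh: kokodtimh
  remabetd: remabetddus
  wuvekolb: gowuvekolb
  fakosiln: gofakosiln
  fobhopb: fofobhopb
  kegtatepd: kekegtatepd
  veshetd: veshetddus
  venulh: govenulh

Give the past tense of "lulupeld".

wuvekolb and fobhopb both end in -b yet inflect differently (gowuvekolb, fofobhopb), so the final letter is not what conditions the rule; the second-to-last letter is.
"lulupeld" has second-to-last letter 'l'. The stems whose second-to-last letter is 'l' (fakosiln → gofakosiln, wuvekolb → gowuvekolb, venulh → govenulh) add the prefix go-.
So lulupeld → golulupeld.

golulupeld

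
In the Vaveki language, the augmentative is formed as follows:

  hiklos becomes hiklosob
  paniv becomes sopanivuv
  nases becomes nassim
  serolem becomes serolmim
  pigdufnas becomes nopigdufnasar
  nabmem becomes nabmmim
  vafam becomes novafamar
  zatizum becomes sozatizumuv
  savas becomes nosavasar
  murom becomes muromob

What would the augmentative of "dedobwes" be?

dedobwsim

"dedobwes" has last vowel 'e'. The stems whose last vowel is 'e' (nabmem → nabmmim, nases → nassim, serolem → serolmim) delete the last vowel and add -im.
The other patterns: stems whose last vowel is 'a' add no- … -ar around the stem; stems whose last vowel is 'o' add -ob; stems whose last vowel is 'i' or 'u' add so- … -uv around the stem.
So dedobwes → dedobwsim.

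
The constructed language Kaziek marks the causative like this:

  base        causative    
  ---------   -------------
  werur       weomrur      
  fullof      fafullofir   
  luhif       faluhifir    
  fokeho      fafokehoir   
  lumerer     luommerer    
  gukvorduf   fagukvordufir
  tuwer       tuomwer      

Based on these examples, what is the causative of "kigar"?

kiomgar

"kigar" ends in -r. The stems ending in -r (werur → weomrur, lumerer → luommerer, tuwer → tuomwer) insert -om- after the first vowel.
So kigar → kiomgar.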